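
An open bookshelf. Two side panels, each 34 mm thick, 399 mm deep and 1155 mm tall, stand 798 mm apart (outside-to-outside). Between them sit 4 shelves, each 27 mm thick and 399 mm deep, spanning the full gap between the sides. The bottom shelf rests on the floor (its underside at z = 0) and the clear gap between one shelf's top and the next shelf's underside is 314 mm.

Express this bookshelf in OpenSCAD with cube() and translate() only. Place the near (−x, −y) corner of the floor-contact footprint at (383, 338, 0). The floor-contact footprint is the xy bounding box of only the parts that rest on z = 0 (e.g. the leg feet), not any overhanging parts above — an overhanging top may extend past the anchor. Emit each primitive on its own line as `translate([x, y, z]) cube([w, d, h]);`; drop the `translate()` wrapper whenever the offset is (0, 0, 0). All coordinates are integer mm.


translate([383, 338, 0]) cube([34, 399, 1155]);
translate([1147, 338, 0]) cube([34, 399, 1155]);
translate([417, 338, 0]) cube([730, 399, 27]);
translate([417, 338, 341]) cube([730, 399, 27]);
translate([417, 338, 682]) cube([730, 399, 27]);
translate([417, 338, 1023]) cube([730, 399, 27]);


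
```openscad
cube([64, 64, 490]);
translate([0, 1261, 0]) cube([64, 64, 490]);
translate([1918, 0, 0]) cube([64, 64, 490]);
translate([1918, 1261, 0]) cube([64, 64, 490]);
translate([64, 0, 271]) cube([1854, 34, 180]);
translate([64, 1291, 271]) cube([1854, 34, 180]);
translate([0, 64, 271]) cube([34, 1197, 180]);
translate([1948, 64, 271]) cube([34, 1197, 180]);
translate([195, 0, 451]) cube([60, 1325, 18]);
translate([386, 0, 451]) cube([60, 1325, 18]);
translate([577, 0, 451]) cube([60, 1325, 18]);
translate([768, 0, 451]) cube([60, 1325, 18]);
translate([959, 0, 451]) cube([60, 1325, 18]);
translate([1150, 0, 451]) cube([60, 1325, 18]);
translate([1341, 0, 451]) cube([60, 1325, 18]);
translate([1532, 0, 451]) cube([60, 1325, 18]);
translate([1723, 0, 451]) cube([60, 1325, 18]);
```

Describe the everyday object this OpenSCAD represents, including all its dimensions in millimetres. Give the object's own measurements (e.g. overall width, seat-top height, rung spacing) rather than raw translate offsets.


A bed frame 1982 mm long (x) by 1325 mm wide (y). Four 64×64 mm corner posts, 490 mm tall, at the corners of the footprint. Four rails of 34 mm thickness and 180 mm height run between adjacent posts with their undersides at z = 271 mm, their outer faces flush with the outside of the frame (the two x-running rails run between the posts' inner faces; the two y-running rails run between the posts' inner faces). 9 slats, each 60 mm wide (x) and 18 mm thick, lie across the top of the two x-running rails, running the full 1325 mm width of the frame in y; along x they sit between the end posts with a 131 mm gap after the −x posts and between neighbouring slats, leaving 135 mm before the +x posts.


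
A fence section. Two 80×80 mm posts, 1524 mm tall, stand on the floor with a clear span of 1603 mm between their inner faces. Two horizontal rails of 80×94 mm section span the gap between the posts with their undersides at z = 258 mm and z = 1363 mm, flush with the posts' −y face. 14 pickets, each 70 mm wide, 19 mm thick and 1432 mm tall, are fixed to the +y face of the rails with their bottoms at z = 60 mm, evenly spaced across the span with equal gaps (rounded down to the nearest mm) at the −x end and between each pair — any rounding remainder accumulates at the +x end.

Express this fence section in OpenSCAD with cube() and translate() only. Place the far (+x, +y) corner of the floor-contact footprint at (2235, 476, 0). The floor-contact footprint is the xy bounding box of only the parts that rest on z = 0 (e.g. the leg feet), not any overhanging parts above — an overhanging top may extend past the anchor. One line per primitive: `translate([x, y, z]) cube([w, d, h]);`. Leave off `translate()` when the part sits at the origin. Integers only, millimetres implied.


translate([472, 396, 0]) cube([80, 80, 1524]);
translate([2155, 396, 0]) cube([80, 80, 1524]);
translate([552, 396, 258]) cube([1603, 80, 94]);
translate([552, 396, 1363]) cube([1603, 80, 94]);
translate([593, 476, 60]) cube([70, 19, 1432]);
translate([704, 476, 60]) cube([70, 19, 1432]);
translate([815, 476, 60]) cube([70, 19, 1432]);
translate([926, 476, 60]) cube([70, 19, 1432]);
translate([1037, 476, 60]) cube([70, 19, 1432]);
translate([1148, 476, 60]) cube([70, 19, 1432]);
translate([1259, 476, 60]) cube([70, 19, 1432]);
translate([1370, 476, 60]) cube([70, 19, 1432]);
translate([1481, 476, 60]) cube([70, 19, 1432]);
translate([1592, 476, 60]) cube([70, 19, 1432]);
translate([1703, 476, 60]) cube([70, 19, 1432]);
translate([1814, 476, 60]) cube([70, 19, 1432]);
translate([1925, 476, 60]) cube([70, 19, 1432]);
translate([2036, 476, 60]) cube([70, 19, 1432]);


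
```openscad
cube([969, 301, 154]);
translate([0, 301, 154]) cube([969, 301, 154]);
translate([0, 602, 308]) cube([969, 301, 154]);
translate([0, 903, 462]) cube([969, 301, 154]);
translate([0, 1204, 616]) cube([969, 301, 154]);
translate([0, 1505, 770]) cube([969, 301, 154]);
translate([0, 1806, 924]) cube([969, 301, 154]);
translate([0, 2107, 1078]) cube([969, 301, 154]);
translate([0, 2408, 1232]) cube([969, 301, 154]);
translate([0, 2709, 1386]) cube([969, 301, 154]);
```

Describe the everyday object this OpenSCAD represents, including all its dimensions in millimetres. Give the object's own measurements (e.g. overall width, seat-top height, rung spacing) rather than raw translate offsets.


A straight staircase of 10 solid steps. Each step is 969 mm wide (x), 301 mm deep (y, the going) and 154 mm tall (the rise). The first step rests on the floor; each subsequent step sits one going further in +y and one rise higher in +z, directly behind and above the previous step with no overlap.


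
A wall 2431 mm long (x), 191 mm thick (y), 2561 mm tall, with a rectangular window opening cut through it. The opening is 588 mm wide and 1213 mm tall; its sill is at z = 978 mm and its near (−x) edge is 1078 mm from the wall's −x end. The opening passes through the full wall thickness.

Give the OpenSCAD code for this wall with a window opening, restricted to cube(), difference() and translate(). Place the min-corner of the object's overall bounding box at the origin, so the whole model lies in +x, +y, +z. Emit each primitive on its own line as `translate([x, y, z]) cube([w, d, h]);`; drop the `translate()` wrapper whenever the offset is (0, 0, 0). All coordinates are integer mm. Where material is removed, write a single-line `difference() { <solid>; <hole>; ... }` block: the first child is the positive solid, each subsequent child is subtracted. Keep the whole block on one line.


difference() { cube([2431, 191, 2561]); translate([1078, 0, 978]) cube([588, 191, 1213]); }


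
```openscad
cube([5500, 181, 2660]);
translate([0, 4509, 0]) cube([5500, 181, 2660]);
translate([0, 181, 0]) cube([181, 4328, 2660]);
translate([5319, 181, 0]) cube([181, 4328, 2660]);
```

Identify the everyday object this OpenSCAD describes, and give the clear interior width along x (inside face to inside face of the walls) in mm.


A house (or room) frame. The interior width is 5138 mm.

Four 2660 mm walls enclosing a rectangle with no floor or roof — a room or house frame. Outside width is 5500 mm and wall thickness is 181 mm, so the interior width is 5500 − 2 × 181 = 5138 mm.


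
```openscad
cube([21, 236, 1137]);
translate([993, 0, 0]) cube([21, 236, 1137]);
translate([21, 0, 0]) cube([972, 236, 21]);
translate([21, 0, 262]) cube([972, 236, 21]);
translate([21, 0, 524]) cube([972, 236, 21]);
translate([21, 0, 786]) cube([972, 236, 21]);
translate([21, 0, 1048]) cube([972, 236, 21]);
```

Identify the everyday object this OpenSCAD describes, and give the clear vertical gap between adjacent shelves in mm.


A bookshelf. The clear shelf gap is 241 mm.

Two tall side panels with 5 horizontal boards between them — a bookshelf. The first two shelf undersides are at z = 0 and z = 262; with shelf thickness 21, the clear gap is 262 − 0 − 21 = 241 mm.


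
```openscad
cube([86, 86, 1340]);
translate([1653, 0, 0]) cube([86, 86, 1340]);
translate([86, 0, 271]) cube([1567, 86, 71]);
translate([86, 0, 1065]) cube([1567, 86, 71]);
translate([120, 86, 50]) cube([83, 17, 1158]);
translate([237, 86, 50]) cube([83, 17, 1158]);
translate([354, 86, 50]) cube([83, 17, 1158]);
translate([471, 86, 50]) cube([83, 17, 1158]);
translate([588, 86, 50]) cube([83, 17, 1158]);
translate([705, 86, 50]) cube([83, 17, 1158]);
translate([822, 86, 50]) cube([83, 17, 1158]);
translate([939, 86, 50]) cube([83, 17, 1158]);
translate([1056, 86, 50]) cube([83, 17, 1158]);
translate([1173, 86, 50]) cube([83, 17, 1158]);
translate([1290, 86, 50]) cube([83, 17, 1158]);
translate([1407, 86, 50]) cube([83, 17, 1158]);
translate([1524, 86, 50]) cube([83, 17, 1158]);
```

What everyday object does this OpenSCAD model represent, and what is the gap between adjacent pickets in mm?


A fence section. The picket gap is 34 mm.

Two posts, two rails, 13 pickets — a fence section. Span 1567 mm holds 13 pickets of 83 mm with 14 equal gaps: ⌊(1567 − 13·83) / 14⌋ = 34 mm.


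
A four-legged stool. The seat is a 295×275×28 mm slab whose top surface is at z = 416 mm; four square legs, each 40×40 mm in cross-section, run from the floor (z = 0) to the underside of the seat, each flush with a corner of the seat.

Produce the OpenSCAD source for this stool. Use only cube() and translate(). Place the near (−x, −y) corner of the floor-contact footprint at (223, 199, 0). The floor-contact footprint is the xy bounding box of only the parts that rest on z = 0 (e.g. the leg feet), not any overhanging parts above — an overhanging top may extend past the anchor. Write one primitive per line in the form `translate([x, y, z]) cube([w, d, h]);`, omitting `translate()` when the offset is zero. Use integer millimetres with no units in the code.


translate([223, 199, 388]) cube([295, 275, 28]);
translate([223, 199, 0]) cube([40, 40, 388]);
translate([478, 199, 0]) cube([40, 40, 388]);
translate([223, 434, 0]) cube([40, 40, 388]);
translate([478, 434, 0]) cube([40, 40, 388]);


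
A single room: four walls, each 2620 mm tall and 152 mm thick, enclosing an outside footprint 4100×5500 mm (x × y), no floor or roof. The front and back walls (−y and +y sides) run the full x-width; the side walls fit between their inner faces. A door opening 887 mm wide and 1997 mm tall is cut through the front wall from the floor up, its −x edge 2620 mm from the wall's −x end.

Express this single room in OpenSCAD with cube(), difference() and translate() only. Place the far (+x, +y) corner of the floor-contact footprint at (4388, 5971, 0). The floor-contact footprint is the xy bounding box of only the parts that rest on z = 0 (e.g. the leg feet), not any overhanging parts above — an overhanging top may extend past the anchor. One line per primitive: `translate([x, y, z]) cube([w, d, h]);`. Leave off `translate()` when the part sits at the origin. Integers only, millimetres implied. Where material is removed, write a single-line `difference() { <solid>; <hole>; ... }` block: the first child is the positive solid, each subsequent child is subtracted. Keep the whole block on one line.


difference() { translate([288, 471, 0]) cube([4100, 152, 2620]); translate([2908, 471, 0]) cube([887, 152, 1997]); }
translate([288, 5819, 0]) cube([4100, 152, 2620]);
translate([288, 623, 0]) cube([152, 5196, 2620]);
translate([4236, 623, 0]) cube([152, 5196, 2620]);


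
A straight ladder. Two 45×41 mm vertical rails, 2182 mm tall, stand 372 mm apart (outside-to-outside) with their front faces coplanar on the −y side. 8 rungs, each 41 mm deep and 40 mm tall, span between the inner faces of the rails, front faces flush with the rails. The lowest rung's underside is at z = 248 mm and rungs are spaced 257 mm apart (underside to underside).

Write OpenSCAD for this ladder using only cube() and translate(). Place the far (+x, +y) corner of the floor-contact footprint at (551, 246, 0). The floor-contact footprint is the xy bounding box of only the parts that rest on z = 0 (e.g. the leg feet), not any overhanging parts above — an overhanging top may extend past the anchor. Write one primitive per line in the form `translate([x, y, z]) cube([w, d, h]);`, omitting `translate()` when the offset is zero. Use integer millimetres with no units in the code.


translate([179, 205, 0]) cube([45, 41, 2182]);
translate([506, 205, 0]) cube([45, 41, 2182]);
translate([224, 205, 248]) cube([282, 41, 40]);
translate([224, 205, 505]) cube([282, 41, 40]);
translate([224, 205, 762]) cube([282, 41, 40]);
translate([224, 205, 1019]) cube([282, 41, 40]);
translate([224, 205, 1276]) cube([282, 41, 40]);
translate([224, 205, 1533]) cube([282, 41, 40]);
translate([224, 205, 1790]) cube([282, 41, 40]);
translate([224, 205, 2047]) cube([282, 41, 40]);


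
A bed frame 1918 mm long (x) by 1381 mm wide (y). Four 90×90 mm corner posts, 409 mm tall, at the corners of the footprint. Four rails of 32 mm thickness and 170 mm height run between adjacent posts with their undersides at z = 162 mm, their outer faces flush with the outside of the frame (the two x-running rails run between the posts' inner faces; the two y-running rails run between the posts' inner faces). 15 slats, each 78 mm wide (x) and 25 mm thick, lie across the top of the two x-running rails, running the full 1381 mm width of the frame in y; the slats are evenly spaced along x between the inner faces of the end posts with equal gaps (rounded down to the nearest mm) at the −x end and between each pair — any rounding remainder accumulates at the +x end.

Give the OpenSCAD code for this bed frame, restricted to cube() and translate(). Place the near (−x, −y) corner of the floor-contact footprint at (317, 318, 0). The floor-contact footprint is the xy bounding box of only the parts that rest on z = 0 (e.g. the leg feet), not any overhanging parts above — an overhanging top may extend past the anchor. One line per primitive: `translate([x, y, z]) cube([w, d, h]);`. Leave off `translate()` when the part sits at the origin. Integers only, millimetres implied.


translate([317, 318, 0]) cube([90, 90, 409]);
translate([317, 1609, 0]) cube([90, 90, 409]);
translate([2145, 318, 0]) cube([90, 90, 409]);
translate([2145, 1609, 0]) cube([90, 90, 409]);
translate([407, 318, 162]) cube([1738, 32, 170]);
translate([407, 1667, 162]) cube([1738, 32, 170]);
translate([317, 408, 162]) cube([32, 1201, 170]);
translate([2203, 408, 162]) cube([32, 1201, 170]);
translate([442, 318, 332]) cube([78, 1381, 25]);
translate([555, 318, 332]) cube([78, 1381, 25]);
translate([668, 318, 332]) cube([78, 1381, 25]);
translate([781, 318, 332]) cube([78, 1381, 25]);
translate([894, 318, 332]) cube([78, 1381, 25]);
translate([1007, 318, 332]) cube([78, 1381, 25]);
translate([1120, 318, 332]) cube([78, 1381, 25]);
translate([1233, 318, 332]) cube([78, 1381, 25]);
translate([1346, 318, 332]) cube([78, 1381, 25]);
translate([1459, 318, 332]) cube([78, 1381, 25]);
translate([1572, 318, 332]) cube([78, 1381, 25]);
translate([1685, 318, 332]) cube([78, 1381, 25]);
translate([1798, 318, 332]) cube([78, 1381, 25]);
translate([1911, 318, 332]) cube([78, 1381, 25]);
translate([2024, 318, 332]) cube([78, 1381, 25]);


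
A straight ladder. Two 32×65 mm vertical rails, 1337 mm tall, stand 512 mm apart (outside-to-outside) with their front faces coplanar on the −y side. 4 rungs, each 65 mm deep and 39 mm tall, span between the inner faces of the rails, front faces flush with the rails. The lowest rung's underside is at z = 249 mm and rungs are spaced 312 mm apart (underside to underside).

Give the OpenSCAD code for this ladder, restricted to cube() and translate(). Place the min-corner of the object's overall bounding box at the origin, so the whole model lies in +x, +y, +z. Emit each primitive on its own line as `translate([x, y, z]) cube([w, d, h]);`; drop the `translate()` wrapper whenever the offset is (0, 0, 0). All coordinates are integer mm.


cube([32, 65, 1337]);
translate([480, 0, 0]) cube([32, 65, 1337]);
translate([32, 0, 249]) cube([448, 65, 39]);
translate([32, 0, 561]) cube([448, 65, 39]);
translate([32, 0, 873]) cube([448, 65, 39]);
translate([32, 0, 1185]) cube([448, 65, 39]);


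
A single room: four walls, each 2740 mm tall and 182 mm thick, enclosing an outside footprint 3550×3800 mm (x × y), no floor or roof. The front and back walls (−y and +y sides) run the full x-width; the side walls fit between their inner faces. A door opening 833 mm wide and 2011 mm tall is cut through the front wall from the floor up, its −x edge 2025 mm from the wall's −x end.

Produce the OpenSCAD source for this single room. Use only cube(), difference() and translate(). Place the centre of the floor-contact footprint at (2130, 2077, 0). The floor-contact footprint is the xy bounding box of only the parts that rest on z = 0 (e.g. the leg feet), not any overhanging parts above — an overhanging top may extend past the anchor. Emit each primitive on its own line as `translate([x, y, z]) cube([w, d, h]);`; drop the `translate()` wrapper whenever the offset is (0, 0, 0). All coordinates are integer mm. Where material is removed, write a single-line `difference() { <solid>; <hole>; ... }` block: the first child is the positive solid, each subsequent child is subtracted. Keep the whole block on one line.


difference() { translate([355, 177, 0]) cube([3550, 182, 2740]); translate([2380, 177, 0]) cube([833, 182, 2011]); }
translate([355, 3795, 0]) cube([3550, 182, 2740]);
translate([355, 359, 0]) cube([182, 3436, 2740]);
translate([3723, 359, 0]) cube([182, 3436, 2740]);


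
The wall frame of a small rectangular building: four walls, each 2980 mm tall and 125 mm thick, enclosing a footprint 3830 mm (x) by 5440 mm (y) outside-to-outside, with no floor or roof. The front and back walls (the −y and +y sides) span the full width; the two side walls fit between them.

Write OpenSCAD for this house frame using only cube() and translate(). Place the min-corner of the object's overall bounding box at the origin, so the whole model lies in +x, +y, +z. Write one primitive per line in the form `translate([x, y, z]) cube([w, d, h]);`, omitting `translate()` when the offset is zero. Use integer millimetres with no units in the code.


cube([3830, 125, 2980]);
translate([0, 5315, 0]) cube([3830, 125, 2980]);
translate([0, 125, 0]) cube([125, 5190, 2980]);
translate([3705, 125, 0]) cube([125, 5190, 2980]);


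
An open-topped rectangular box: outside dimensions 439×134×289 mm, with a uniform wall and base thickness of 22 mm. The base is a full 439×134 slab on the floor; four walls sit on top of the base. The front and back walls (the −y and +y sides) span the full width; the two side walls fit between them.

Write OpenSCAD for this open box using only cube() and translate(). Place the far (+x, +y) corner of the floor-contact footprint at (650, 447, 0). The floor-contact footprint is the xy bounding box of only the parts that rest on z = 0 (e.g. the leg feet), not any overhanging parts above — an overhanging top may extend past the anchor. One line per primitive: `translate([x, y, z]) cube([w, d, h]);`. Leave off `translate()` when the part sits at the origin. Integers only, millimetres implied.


translate([211, 313, 0]) cube([439, 134, 22]);
translate([211, 313, 22]) cube([439, 22, 267]);
translate([211, 425, 22]) cube([439, 22, 267]);
translate([211, 335, 22]) cube([22, 90, 267]);
translate([628, 335, 22]) cube([22, 90, 267]);


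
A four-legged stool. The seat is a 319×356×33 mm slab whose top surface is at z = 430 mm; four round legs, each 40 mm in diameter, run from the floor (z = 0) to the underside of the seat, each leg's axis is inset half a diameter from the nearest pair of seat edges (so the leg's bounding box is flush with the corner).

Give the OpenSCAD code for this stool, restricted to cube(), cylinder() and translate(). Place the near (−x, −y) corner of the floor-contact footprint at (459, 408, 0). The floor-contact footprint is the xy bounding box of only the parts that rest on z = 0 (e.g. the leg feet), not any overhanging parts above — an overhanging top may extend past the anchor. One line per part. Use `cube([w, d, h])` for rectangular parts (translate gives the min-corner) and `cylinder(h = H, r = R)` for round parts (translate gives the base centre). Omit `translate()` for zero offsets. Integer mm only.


// leg_h = 430 - 33 = 397
translate([459, 408, 397]) cube([319, 356, 33]);
translate([479, 428, 0]) cylinder(h = 397, r = 20);
translate([758, 428, 0]) cylinder(h = 397, r = 20);
translate([479, 744, 0]) cylinder(h = 397, r = 20);
translate([758, 744, 0]) cylinder(h = 397, r = 20);


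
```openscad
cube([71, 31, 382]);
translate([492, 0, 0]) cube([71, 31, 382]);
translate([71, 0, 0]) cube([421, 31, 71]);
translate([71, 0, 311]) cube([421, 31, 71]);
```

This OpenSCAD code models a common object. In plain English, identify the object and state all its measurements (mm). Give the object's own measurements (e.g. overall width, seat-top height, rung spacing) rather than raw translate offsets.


A rectangular picture frame lying in the x–z plane (depth along y). The opening is 421 mm wide (x) by 240 mm tall (z), surrounded by a border 71 mm wide on all four sides. The frame is 31 mm deep and is made of two full-height vertical stiles with two horizontal rails fitted between them.


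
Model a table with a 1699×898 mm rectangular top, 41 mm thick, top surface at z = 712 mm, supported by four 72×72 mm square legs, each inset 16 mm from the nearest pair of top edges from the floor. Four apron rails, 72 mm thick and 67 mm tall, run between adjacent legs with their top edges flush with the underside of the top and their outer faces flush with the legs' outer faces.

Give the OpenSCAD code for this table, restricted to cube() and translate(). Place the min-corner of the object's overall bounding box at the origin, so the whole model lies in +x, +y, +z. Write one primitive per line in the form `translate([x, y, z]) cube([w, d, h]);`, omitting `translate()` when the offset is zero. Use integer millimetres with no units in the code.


// leg_h = 712 - 41 = 671
// apron z = 671 - 67 = 604
translate([0, 0, 671]) cube([1699, 898, 41]);
translate([16, 16, 0]) cube([72, 72, 671]);
translate([1611, 16, 0]) cube([72, 72, 671]);
translate([16, 810, 0]) cube([72, 72, 671]);
translate([1611, 810, 0]) cube([72, 72, 671]);
translate([88, 16, 604]) cube([1523, 72, 67]);
translate([88, 810, 604]) cube([1523, 72, 67]);
translate([16, 88, 604]) cube([72, 722, 67]);
translate([1611, 88, 604]) cube([72, 722, 67]);


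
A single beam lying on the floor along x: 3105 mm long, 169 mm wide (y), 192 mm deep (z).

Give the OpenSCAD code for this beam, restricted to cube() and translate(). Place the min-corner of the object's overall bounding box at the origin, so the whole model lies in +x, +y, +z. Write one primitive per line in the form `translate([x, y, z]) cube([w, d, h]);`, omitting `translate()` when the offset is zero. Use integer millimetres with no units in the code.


cube([3105, 169, 192]);


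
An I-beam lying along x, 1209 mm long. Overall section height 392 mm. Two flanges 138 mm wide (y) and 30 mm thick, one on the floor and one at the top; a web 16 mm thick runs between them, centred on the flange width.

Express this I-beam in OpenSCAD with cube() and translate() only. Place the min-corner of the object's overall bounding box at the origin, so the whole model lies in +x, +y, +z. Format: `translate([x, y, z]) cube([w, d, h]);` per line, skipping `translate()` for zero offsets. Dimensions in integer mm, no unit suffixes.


cube([1209, 138, 30]);
translate([0, 61, 30]) cube([1209, 16, 332]);
translate([0, 0, 362]) cube([1209, 138, 30]);


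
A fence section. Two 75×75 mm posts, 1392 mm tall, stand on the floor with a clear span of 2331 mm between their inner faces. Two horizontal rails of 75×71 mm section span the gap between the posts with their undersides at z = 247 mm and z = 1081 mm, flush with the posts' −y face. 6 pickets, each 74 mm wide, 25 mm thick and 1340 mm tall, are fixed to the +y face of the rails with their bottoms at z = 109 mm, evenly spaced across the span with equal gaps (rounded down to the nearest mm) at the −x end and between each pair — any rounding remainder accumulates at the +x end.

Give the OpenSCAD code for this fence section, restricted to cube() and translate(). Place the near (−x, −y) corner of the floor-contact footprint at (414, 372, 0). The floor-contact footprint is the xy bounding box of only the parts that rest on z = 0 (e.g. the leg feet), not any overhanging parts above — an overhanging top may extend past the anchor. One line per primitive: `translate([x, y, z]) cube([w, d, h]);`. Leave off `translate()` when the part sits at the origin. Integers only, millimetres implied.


translate([414, 372, 0]) cube([75, 75, 1392]);
translate([2820, 372, 0]) cube([75, 75, 1392]);
translate([489, 372, 247]) cube([2331, 75, 71]);
translate([489, 372, 1081]) cube([2331, 75, 71]);
translate([758, 447, 109]) cube([74, 25, 1340]);
translate([1101, 447, 109]) cube([74, 25, 1340]);
translate([1444, 447, 109]) cube([74, 25, 1340]);
translate([1787, 447, 109]) cube([74, 25, 1340]);
translate([2130, 447, 109]) cube([74, 25, 1340]);
translate([2473, 447, 109]) cube([74, 25, 1340]);


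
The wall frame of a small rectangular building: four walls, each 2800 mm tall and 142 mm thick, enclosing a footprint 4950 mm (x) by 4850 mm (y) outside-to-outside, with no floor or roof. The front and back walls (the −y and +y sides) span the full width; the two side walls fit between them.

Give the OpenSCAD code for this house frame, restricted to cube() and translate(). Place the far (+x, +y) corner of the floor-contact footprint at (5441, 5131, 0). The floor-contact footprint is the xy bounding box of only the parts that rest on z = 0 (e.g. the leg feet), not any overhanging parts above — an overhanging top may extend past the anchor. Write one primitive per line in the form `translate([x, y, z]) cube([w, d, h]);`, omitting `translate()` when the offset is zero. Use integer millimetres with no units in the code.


translate([491, 281, 0]) cube([4950, 142, 2800]);
translate([491, 4989, 0]) cube([4950, 142, 2800]);
translate([491, 423, 0]) cube([142, 4566, 2800]);
translate([5299, 423, 0]) cube([142, 4566, 2800]);


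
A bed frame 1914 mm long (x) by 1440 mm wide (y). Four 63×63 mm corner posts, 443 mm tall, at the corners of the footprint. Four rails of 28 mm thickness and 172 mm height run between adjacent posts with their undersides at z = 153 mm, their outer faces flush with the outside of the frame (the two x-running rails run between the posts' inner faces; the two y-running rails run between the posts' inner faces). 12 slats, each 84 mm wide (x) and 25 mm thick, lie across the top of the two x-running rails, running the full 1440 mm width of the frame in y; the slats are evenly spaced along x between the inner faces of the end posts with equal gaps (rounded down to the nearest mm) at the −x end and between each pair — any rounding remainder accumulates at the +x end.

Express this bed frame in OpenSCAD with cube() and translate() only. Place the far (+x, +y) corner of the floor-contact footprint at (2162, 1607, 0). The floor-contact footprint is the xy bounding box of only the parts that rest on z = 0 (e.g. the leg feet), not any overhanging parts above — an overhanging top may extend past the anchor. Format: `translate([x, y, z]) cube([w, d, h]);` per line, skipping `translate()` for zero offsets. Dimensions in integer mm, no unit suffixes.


// slat z = rail_z + rail_h = 153 + 172 = 325
// slat gap = ⌊(1788 − 12·84) / 13⌋ = 60
translate([248, 167, 0]) cube([63, 63, 443]);
translate([248, 1544, 0]) cube([63, 63, 443]);
translate([2099, 167, 0]) cube([63, 63, 443]);
translate([2099, 1544, 0]) cube([63, 63, 443]);
translate([311, 167, 153]) cube([1788, 28, 172]);
translate([311, 1579, 153]) cube([1788, 28, 172]);
translate([248, 230, 153]) cube([28, 1314, 172]);
translate([2134, 230, 153]) cube([28, 1314, 172]);
translate([371, 167, 325]) cube([84, 1440, 25]);
translate([515, 167, 325]) cube([84, 1440, 25]);
translate([659, 167, 325]) cube([84, 1440, 25]);
translate([803, 167, 325]) cube([84, 1440, 25]);
translate([947, 167, 325]) cube([84, 1440, 25]);
translate([1091, 167, 325]) cube([84, 1440, 25]);
translate([1235, 167, 325]) cube([84, 1440, 25]);
translate([1379, 167, 325]) cube([84, 1440, 25]);
translate([1523, 167, 325]) cube([84, 1440, 25]);
translate([1667, 167, 325]) cube([84, 1440, 25]);
translate([1811, 167, 325]) cube([84, 1440, 25]);
translate([1955, 167, 325]) cube([84, 1440, 25]);


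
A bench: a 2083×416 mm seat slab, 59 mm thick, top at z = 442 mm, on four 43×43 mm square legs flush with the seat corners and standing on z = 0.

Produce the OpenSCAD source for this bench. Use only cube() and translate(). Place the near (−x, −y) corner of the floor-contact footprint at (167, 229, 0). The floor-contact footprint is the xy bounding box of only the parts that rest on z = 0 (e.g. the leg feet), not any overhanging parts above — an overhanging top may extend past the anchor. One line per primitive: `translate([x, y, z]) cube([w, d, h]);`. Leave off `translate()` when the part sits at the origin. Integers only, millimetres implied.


translate([167, 229, 383]) cube([2083, 416, 59]);
translate([167, 229, 0]) cube([43, 43, 383]);
translate([167, 602, 0]) cube([43, 43, 383]);
translate([2207, 229, 0]) cube([43, 43, 383]);
translate([2207, 602, 0]) cube([43, 43, 383]);


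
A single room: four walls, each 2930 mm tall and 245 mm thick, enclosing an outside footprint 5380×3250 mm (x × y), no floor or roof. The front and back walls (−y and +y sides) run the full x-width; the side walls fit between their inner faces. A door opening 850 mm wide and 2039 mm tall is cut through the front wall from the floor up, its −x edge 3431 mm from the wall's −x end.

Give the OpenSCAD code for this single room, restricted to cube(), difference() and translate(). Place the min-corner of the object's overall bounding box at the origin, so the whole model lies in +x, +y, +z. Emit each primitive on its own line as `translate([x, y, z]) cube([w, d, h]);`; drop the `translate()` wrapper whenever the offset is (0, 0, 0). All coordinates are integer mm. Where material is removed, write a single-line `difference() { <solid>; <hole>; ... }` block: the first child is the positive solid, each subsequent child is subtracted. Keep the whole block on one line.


difference() { cube([5380, 245, 2930]); translate([3431, 0, 0]) cube([850, 245, 2039]); }
translate([0, 3005, 0]) cube([5380, 245, 2930]);
translate([0, 245, 0]) cube([245, 2760, 2930]);
translate([5135, 245, 0]) cube([245, 2760, 2930]);


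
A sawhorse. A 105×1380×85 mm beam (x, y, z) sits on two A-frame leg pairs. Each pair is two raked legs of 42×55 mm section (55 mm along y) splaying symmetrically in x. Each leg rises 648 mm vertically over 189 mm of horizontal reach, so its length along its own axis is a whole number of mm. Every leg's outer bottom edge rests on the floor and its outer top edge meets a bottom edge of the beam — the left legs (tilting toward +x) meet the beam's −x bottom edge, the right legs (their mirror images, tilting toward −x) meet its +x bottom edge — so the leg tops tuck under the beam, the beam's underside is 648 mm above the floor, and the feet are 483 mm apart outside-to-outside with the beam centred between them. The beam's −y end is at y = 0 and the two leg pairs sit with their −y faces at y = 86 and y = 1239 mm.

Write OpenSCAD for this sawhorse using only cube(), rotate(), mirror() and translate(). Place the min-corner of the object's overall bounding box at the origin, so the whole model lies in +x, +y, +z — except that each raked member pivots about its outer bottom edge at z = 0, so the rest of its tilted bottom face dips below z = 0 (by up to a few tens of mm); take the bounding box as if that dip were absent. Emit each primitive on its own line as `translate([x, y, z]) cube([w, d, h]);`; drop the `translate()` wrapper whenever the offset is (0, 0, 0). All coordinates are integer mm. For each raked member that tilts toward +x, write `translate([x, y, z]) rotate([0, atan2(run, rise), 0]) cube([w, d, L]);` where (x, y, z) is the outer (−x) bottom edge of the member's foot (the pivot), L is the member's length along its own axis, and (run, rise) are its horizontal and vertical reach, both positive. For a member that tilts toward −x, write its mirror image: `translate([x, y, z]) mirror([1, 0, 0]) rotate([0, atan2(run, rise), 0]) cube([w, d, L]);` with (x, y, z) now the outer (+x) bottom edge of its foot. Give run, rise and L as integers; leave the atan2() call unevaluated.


translate([189, 0, 648]) cube([105, 1380, 85]);
translate([0, 86, 0]) rotate([0, atan2(189, 648), 0]) cube([42, 55, 675]);
translate([483, 86, 0]) mirror([1, 0, 0]) rotate([0, atan2(189, 648), 0]) cube([42, 55, 675]);
translate([0, 1239, 0]) rotate([0, atan2(189, 648), 0]) cube([42, 55, 675]);
translate([483, 1239, 0]) mirror([1, 0, 0]) rotate([0, atan2(189, 648), 0]) cube([42, 55, 675]);


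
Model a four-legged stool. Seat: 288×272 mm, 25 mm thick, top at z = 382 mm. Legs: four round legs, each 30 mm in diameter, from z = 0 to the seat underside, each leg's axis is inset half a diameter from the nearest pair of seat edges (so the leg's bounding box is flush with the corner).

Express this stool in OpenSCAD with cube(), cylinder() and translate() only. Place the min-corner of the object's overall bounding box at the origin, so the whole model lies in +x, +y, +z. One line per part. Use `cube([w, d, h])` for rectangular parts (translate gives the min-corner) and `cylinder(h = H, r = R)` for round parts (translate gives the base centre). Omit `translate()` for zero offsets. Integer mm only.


translate([0, 0, 357]) cube([288, 272, 25]);
translate([15, 15, 0]) cylinder(h = 357, r = 15);
translate([273, 15, 0]) cylinder(h = 357, r = 15);
translate([15, 257, 0]) cylinder(h = 357, r = 15);
translate([273, 257, 0]) cylinder(h = 357, r = 15);


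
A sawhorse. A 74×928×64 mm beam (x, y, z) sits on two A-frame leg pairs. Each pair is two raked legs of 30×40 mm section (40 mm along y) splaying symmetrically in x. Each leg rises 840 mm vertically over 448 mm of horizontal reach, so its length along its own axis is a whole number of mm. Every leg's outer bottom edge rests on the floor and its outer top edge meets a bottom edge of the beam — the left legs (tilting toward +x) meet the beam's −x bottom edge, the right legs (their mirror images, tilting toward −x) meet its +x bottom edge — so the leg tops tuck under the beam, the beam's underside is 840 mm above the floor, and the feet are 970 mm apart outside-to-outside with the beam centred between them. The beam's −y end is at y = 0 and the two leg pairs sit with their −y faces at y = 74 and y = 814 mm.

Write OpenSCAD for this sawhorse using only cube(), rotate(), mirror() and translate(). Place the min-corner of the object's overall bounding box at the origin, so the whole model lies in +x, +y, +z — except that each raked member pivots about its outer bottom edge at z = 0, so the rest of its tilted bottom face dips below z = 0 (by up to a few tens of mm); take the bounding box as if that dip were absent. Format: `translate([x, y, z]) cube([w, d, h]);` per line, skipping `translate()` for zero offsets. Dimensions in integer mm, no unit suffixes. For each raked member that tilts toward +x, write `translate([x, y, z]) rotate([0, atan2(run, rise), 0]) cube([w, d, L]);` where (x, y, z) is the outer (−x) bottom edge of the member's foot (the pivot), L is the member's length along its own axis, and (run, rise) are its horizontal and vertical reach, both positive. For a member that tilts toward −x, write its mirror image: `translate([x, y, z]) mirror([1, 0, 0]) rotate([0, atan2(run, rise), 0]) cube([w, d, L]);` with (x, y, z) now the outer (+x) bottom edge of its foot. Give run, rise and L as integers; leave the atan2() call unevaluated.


translate([448, 0, 840]) cube([74, 928, 64]);
translate([0, 74, 0]) rotate([0, atan2(448, 840), 0]) cube([30, 40, 952]);
translate([970, 74, 0]) mirror([1, 0, 0]) rotate([0, atan2(448, 840), 0]) cube([30, 40, 952]);
translate([0, 814, 0]) rotate([0, atan2(448, 840), 0]) cube([30, 40, 952]);
translate([970, 814, 0]) mirror([1, 0, 0]) rotate([0, atan2(448, 840), 0]) cube([30, 40, 952]);


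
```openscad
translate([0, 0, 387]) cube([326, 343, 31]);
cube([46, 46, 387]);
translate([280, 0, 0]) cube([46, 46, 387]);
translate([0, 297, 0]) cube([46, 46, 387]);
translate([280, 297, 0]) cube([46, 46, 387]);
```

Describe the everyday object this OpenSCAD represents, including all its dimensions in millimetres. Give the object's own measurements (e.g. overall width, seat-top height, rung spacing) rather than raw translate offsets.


A four-legged stool. The seat is a 326×343×31 mm slab whose top surface is at z = 418 mm; four square legs, each 46×46 mm in cross-section, run from the floor (z = 0) to the underside of the seat, each flush with a corner of the seat.


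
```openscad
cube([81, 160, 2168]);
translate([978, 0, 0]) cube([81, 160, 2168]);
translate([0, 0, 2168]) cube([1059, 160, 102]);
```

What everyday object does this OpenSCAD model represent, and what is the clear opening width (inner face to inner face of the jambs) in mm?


A door frame. The clear opening width is 897 mm.

Two 2168 mm tall posts with a header on top — a door frame. The left jamb is 81 mm wide at x = 0; the right jamb starts at x = 978. The clear opening is 978 − 81 = 897 mm.


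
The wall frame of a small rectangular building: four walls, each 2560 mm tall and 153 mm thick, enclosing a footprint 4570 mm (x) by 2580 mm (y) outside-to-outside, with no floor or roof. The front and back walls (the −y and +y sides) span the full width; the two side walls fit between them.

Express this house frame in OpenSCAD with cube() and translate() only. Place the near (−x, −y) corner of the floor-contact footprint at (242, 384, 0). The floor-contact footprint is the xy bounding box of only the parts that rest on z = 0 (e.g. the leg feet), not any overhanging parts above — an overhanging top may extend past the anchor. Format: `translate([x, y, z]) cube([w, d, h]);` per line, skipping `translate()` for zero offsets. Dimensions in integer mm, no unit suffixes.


translate([242, 384, 0]) cube([4570, 153, 2560]);
translate([242, 2811, 0]) cube([4570, 153, 2560]);
translate([242, 537, 0]) cube([153, 2274, 2560]);
translate([4659, 537, 0]) cube([153, 2274, 2560]);


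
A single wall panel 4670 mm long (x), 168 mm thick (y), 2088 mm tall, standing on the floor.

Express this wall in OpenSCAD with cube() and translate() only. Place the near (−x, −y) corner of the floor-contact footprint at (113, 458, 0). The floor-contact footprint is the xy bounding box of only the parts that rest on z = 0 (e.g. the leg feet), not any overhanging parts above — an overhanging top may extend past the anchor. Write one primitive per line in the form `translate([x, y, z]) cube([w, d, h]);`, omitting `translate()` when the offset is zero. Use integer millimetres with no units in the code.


translate([113, 458, 0]) cube([4670, 168, 2088]);


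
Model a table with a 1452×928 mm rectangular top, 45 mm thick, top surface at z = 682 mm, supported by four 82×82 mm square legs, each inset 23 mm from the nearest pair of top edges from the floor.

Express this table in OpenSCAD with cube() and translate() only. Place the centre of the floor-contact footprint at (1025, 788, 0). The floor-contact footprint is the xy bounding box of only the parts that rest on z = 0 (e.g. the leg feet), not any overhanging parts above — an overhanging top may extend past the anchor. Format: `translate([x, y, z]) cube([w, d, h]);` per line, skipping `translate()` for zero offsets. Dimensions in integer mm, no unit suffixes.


// leg_h = 682 - 45 = 637
translate([299, 324, 637]) cube([1452, 928, 45]);
translate([322, 347, 0]) cube([82, 82, 637]);
translate([1646, 347, 0]) cube([82, 82, 637]);
translate([322, 1147, 0]) cube([82, 82, 637]);
translate([1646, 1147, 0]) cube([82, 82, 637]);
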